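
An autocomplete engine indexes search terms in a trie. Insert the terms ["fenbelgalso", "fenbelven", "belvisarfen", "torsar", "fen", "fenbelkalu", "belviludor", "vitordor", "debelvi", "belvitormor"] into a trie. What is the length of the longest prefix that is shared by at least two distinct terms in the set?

The deepest shared node is where two words last agree before diverging.
"fenbelgalso" and "fenbelkalu" agree on "fenbel" (6 characters) before diverging; nothing deeper is shared.
Longest shared-prefix length: 6

6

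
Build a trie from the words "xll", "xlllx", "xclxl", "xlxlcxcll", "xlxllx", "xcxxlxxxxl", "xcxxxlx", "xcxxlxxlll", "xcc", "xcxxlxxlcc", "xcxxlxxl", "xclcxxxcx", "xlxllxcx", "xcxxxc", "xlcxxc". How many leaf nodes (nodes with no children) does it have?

A leaf is a node with no children — equivalently, the end of a word that is not a proper prefix of any other stored word.
Those words: "xcc", "xclcxxxcx", "xclxl", "xcxxlxxlcc", "xcxxlxxlll", "xcxxlxxxxl", "xcxxxc", "xcxxxlx", "xlcxxc", "xlllx", "xlxlcxcll", "xlxllxcx"
Leaf count: 12

12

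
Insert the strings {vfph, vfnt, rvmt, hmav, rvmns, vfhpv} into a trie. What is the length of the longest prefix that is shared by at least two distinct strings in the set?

3

Look for the deepest trie node that still has at least two words in its subtree.
e.g. "rvmns" and "rvmt" share the prefix "rvm" of length 3; no pair shares a longer one.
Longest shared-prefix length: 3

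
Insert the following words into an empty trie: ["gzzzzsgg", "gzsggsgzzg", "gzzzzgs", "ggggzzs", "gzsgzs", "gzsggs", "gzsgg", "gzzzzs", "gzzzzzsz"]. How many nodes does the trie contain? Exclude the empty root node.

Trie structure (* marks end of a word):
(root)
└─ g
   ├─ g
   │  └─ g
   │     └─ g
   │        └─ z
   │           └─ z
   │              └─ s *
   └─ z
      ├─ s
      │  └─ g
      │     ├─ g *
      │     │  └─ s *
      │     │     └─ g
      │     │        └─ z
      │     │           └─ z
      │     │              └─ g *
      │     └─ z
      │        └─ s *
      └─ z
         └─ z
            └─ z
               ├─ g
               │  └─ s *
               ├─ s *
               │  └─ g
               │     └─ g *
               └─ z
                  └─ s
                     └─ z *
Counting every labelled node above: 29.

29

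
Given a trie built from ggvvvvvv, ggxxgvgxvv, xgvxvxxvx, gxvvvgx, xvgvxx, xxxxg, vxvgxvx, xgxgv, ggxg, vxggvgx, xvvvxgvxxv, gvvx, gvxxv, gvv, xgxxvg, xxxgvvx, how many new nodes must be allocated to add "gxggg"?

3

Walking "gxggg" from the root, the first 2 characters ("gx") follow existing edges; "g" is the first miss.
So 5 − 2 = 3 new nodes.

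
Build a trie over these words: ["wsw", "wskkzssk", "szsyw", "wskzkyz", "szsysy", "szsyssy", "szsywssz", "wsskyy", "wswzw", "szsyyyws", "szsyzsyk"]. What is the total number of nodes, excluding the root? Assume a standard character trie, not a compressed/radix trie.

39

Count nodes per top-level branch (shared prefixes stored once):
  's'-branch (szsyssy, szsysy, szsyw, szsywssz, szsyyyws, szsyzsyk): 20 nodes
  'w'-branch (wskkzssk, wskzkyz, wsskyy, wsw, wswzw): 19 nodes
Sum: 39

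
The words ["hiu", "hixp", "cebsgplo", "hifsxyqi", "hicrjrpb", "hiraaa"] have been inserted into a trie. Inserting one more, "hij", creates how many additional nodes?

1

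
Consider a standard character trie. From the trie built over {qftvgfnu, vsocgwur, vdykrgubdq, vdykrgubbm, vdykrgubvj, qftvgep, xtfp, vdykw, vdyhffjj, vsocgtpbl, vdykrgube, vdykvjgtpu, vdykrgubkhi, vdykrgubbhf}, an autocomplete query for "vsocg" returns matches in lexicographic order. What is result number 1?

DFS of the "vsocg" subtree visits, in order: "vsocgtpbl", "vsocgwur"
Position 1: vsocgtpbl

vsocgtpbl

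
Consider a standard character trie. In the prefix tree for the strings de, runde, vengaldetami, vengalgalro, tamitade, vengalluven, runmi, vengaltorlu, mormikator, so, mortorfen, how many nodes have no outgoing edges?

Leaves are exactly the stored words that no other stored word extends.
Those words: "de", "mormikator", "mortorfen", "runde", "runmi", "so", "tamitade", "vengaldetami", "vengalgalro", "vengalluven", "vengaltorlu"
Leaf count: 11

11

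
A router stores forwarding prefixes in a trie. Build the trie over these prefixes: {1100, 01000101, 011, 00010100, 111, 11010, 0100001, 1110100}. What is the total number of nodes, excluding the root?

Trie structure (* marks end of a word):
(root)
├─ 0
│  ├─ 0
│  │  └─ 0
│  │     └─ 1
│  │        └─ 0
│  │           └─ 1
│  │              └─ 0
│  │                 └─ 0 *
│  └─ 1
│     ├─ 0
│     │  └─ 0
│     │     └─ 0
│     │        ├─ 0
│     │        │  └─ 1 *
│     │        └─ 1
│     │           └─ 0
│     │              └─ 1 *
│     └─ 1 *
└─ 1
   └─ 1
      ├─ 0
      │  ├─ 0 *
      │  └─ 1
      │     └─ 0 *
      └─ 1 *
         └─ 0
            └─ 1
               └─ 0
                  └─ 0 *
Counting every labelled node above: 29.

29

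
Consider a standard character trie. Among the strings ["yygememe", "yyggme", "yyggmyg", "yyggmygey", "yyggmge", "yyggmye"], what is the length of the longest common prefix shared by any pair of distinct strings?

Look for the deepest trie node that still has at least two words in its subtree.
e.g. "yyggmyg" and "yyggmygey" share the prefix "yyggmyg" of length 7; no pair shares a longer one.
Longest shared-prefix length: 7

7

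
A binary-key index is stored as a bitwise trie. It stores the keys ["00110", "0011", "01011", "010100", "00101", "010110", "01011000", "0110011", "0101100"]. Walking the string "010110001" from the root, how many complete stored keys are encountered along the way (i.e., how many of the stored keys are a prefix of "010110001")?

Check each prefix of "010110001" against the stored set — each match is an end-marker on the path.
Prefixes of the query that are stored words: "01011", "010110", "0101100", "01011000"
Count: 4

4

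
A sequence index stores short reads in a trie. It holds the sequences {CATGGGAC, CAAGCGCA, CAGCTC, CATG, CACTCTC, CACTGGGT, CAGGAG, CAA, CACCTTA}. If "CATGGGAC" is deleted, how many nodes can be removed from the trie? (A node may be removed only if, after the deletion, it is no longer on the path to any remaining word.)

A node on "CATGGGAC"'s path can go only if nothing else ends at it or branches off below it.
The suffix "GGAC" (4 nodes) is used only by "CATGGGAC"; "CATG" is itself a stored word, so pruning stops there.
Nodes removed: 4

4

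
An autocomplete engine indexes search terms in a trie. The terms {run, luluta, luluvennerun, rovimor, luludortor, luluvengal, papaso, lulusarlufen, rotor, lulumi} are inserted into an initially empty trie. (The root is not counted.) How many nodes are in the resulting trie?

51

Count nodes per top-level branch (shared prefixes stored once):
  'l'-branch (luludortor, lulumi, lulusarlufen, luluta, luluvengal, luluvennerun): 33 nodes
  'p'-branch (papaso): 6 nodes
  'r'-branch (rotor, rovimor, run): 12 nodes
Sum: 51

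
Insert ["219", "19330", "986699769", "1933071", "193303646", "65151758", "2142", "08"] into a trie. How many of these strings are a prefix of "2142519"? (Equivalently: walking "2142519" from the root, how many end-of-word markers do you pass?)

Walk "2142519" from the root; an end-of-word marker is hit whenever a stored word is a prefix of "2142519".
Prefixes of the query that are stored words: "2142"
Count: 1

1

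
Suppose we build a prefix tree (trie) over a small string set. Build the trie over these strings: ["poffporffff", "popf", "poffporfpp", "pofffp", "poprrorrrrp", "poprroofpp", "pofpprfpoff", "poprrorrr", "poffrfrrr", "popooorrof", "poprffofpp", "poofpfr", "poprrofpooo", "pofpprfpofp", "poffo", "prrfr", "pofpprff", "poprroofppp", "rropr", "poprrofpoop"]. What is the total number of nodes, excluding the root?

79

Count nodes per top-level branch (shared prefixes stored once):
  'p'-branch (pofffp, poffo, poffporffff, poffporfpp, poffrfrrr, pofpprff, pofpprfpoff, pofpprfpofp, poofpfr, popf, popooorrof, poprffofpp, poprrofpooo, poprrofpoop, poprroofpp, poprroofppp, poprrorrr, poprrorrrrp, prrfr): 74 nodes
  'r'-branch (rropr): 5 nodes
Sum: 79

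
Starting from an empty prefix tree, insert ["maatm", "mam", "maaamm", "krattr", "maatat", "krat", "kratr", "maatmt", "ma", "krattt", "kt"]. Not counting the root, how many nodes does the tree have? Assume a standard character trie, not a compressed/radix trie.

Trace insertions, counting only characters that open a new branch:
  "maatm" → 5 new (m, a, a, t, m)
  "mam" → prefix "ma" already present; 1 new (m)
  "maaamm" → prefix "maa" already present; 3 new (a, m, m)
  "krattr" → 6 new (k, r, a, t, t, r)
  "maatat" → prefix "maat" already present; 2 new (a, t)
  "krat" → prefix "krat" already present; 0 new (none)
  "kratr" → prefix "krat" already present; 1 new (r)
  "maatmt" → prefix "maatm" already present; 1 new (t)
  "ma" → prefix "ma" already present; 0 new (none)
  "krattt" → prefix "kratt" already present; 1 new (t)
  "kt" → prefix "k" already present; 1 new (t)
Total nodes = 5 + 1 + 3 + 6 + 2 + 0 + 1 + 1 + 0 + 1 + 1 = 21

21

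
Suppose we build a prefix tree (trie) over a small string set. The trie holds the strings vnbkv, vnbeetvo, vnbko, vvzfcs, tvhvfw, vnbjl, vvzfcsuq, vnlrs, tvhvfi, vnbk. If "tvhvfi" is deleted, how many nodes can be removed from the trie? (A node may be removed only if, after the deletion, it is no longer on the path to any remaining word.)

Walk "tvhvfi" from the leaf back toward the root, removing each node that no remaining word uses.
The suffix "i" (1 node) is used only by "tvhvfi"; the node for "tvhvf" still has the child "w", so pruning stops there.
Nodes removed: 1

1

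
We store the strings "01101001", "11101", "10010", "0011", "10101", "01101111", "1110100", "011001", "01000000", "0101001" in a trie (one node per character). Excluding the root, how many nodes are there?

Count nodes per top-level branch (shared prefixes stored once):
  '0'-branch (0011, 01000000, 0101001, 011001, 01101001, 01101111): 26 nodes
  '1'-branch (10010, 10101, 11101, 1110100): 14 nodes
Sum: 40

40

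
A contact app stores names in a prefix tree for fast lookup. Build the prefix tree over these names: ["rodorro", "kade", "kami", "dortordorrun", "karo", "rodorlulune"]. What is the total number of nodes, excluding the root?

33

For each word, the new-node count is its length minus the longest prefix already in the trie:
  "rodorro" → 7 new (r, o, d, o, r, r, o)
  "kade" → 4 new (k, a, d, e)
  "kami" → prefix "ka" already present; 2 new (m, i)
  "dortordorrun" → 12 new (d, o, r, t, o, r, d, o, r, r, u, n)
  "karo" → prefix "ka" already present; 2 new (r, o)
  "rodorlulune" → prefix "rodor" already present; 6 new (l, u, l, u, n, e)
Total nodes = 7 + 4 + 2 + 12 + 2 + 6 = 33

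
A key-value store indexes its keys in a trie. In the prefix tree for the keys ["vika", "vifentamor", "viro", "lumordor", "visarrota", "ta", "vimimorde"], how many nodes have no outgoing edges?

7

A leaf is a node with no children — equivalently, the end of a word that is not a proper prefix of any other stored word.
Those words: "lumordor", "ta", "vifentamor", "vika", "vimimorde", "viro", "visarrota"
Leaf count: 7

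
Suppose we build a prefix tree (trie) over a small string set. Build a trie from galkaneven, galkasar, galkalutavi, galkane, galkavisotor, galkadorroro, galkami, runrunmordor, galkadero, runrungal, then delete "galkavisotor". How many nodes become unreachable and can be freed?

7

Walk "galkavisotor" from the leaf back toward the root, removing each node that no remaining word uses.
The suffix "visotor" (7 nodes) is used only by "galkavisotor"; the node for "galka" still has the child "n", so pruning stops there.
Nodes removed: 7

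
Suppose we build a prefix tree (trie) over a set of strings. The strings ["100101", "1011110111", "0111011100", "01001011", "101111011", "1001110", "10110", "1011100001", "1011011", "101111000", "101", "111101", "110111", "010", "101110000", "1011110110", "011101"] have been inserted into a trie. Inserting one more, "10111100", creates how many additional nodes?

Every character of "10111100" already lies on an existing path (it is a prefix of some stored word).
No new nodes are needed: 0.

0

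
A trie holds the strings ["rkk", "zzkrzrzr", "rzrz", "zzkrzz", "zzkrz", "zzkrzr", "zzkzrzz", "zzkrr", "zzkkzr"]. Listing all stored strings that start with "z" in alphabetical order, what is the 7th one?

Words with prefix "z", in lexicographic order: "zzkkzr", "zzkrr", "zzkrz", "zzkrzr", "zzkrzrzr", "zzkrzz", "zzkzrzz"
The 7th is zzkzrzz.

zzkzrzz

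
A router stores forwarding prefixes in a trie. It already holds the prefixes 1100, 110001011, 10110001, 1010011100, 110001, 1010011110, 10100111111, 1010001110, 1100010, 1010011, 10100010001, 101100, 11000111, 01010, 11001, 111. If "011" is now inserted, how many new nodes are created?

Walking "011" from the root, the first 2 characters ("01") follow existing edges; "1" is the first miss.
New nodes needed: |"011"| − 2 = 3 − 2 = 1.

1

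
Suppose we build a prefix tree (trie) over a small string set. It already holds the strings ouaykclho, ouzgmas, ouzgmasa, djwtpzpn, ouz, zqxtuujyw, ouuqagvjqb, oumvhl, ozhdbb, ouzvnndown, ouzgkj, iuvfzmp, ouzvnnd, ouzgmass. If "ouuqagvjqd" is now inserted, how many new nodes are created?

1

"ouuqagvjq" is already a path in the trie; the remaining "d" must be added.
New nodes needed: |"ouuqagvjqd"| − 9 = 10 − 9 = 1.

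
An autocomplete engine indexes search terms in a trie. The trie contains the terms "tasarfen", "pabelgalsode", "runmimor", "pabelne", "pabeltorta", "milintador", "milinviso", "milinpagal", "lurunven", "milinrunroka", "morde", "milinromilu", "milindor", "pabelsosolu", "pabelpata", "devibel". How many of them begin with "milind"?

1

Filter for entries beginning with "milind":
Matches: "milindor"
Count: 1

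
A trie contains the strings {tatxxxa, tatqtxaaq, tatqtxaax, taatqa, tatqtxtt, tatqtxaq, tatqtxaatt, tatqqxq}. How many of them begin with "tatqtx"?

Walk to "tatqtx"; the words in its subtree are exactly those with that prefix.
Words under "tatqtx": tatqtxaaq, tatqtxaatt, tatqtxaax, tatqtxaq, tatqtxtt
Count: 5

5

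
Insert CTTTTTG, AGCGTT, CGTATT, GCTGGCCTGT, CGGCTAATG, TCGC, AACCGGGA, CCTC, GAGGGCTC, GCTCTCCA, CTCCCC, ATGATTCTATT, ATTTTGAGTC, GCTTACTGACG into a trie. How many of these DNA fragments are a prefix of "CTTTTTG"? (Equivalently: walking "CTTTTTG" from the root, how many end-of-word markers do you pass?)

Traverse "CTTTTTG" character by character; count nodes along the way that are marked as word ends.
Prefixes of the query that are stored words: "CTTTTTG"
Count: 1

1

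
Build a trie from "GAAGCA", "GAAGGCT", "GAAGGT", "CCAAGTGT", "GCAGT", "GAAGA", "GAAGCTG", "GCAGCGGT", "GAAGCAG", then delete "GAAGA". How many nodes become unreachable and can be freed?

After clearing the end-marker at "GAAGA", prune upward until reaching a node still needed by another word.
The suffix "A" (1 node) is used only by "GAAGA"; the node for "GAAG" still has the child "C", so pruning stops there.
Nodes removed: 1

1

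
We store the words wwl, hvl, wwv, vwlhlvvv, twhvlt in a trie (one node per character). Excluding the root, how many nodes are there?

21

Count nodes per top-level branch (shared prefixes stored once):
  'h'-branch (hvl): 3 nodes
  't'-branch (twhvlt): 6 nodes
  'v'-branch (vwlhlvvv): 8 nodes
  'w'-branch (wwl, wwv): 4 nodes
Sum: 21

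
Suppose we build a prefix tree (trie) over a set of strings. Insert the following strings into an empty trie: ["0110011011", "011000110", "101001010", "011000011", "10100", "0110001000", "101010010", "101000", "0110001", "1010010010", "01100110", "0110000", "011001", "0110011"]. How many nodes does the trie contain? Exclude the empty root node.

38

Count nodes per top-level branch (shared prefixes stored once):
  '0'-branch (0110000, 011000011, 0110001, 0110001000, 011000110, 011001, 0110011, 01100110, 0110011011): 20 nodes
  '1'-branch (10100, 101000, 1010010010, 101001010, 101010010): 18 nodes
Sum: 38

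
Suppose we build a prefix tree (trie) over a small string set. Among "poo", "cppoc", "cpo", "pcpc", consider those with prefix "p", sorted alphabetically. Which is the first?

DFS of the "p" subtree visits, in order: "pcpc", "poo"
Position 1: pcpc

pcpc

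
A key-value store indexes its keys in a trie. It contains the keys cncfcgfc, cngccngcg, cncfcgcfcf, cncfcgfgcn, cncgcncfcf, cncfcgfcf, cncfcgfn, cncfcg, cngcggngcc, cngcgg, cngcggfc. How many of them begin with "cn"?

11

Walk to "cn"; the words in its subtree are exactly those with that prefix.
Matches: "cncfcg", "cncfcgcfcf", "cncfcgfc", "cncfcgfcf", "cncfcgfgcn", "cncfcgfn", "cncgcncfcf", "cngccngcg", "cngcgg", "cngcggfc", "cngcggngcc"
Count: 11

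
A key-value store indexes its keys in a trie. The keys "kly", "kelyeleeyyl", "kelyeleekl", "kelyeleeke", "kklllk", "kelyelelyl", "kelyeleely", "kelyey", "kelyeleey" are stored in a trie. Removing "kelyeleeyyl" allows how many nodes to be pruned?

2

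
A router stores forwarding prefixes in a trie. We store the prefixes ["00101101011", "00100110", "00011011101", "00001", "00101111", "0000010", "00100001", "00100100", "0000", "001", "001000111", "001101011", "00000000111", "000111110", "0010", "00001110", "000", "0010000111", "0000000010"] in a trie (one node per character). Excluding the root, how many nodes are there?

61

For each word, the new-node count is its length minus the longest prefix already in the trie:
  "00101101011" → 11 new (0, 0, 1, 0, 1, 1, 0, 1, 0, 1, 1)
  "00100110" → prefix "0010" already present; 4 new (0, 1, 1, 0)
  "00011011101" → prefix "00" already present; 9 new (0, 1, 1, 0, 1, 1, 1, 0, 1)
  "00001" → prefix "000" already present; 2 new (0, 1)
  "00101111" → prefix "001011" already present; 2 new (1, 1)
  "0000010" → prefix "0000" already present; 3 new (0, 1, 0)
  "00100001" → prefix "00100" already present; 3 new (0, 0, 1)
  "00100100" → prefix "001001" already present; 2 new (0, 0)
  "0000" → prefix "0000" already present; 0 new (none)
  "001" → prefix "001" already present; 0 new (none)
  "001000111" → prefix "001000" already present; 3 new (1, 1, 1)
  "001101011" → prefix "001" already present; 6 new (1, 0, 1, 0, 1, 1)
  "00000000111" → prefix "00000" already present; 6 new (0, 0, 0, 1, 1, 1)
  "000111110" → prefix "00011" already present; 4 new (1, 1, 1, 0)
  "0010" → prefix "0010" already present; 0 new (none)
  "00001110" → prefix "00001" already present; 3 new (1, 1, 0)
  "000" → prefix "000" already present; 0 new (none)
  "0010000111" → prefix "00100001" already present; 2 new (1, 1)
  "0000000010" → prefix "000000001" already present; 1 new (0)
Total nodes = 11 + 4 + 9 + 2 + 2 + 3 + 3 + 2 + 0 + 0 + 3 + 6 + 6 + 4 + 0 + 3 + 0 + 2 + 1 = 61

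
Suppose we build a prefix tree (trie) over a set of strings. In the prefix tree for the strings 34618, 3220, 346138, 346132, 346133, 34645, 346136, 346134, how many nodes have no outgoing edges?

8

Leaves are exactly the stored words that no other stored word extends.
Those words: "3220", "346132", "346133", "346134", "346136", "346138", "34618", "34645"
Leaf count: 8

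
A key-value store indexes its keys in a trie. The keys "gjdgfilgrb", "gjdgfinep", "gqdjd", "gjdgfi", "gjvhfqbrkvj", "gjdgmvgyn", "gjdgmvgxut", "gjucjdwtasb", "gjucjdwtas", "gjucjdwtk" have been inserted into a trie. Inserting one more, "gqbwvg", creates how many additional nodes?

4

The longest prefix of "gqbwvg" already in the trie is "gq" (length 2).
New nodes needed: |"gqbwvg"| − 2 = 6 − 2 = 4.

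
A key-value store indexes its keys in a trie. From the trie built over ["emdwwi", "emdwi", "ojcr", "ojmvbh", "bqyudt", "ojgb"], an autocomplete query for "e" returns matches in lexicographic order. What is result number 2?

Words with prefix "e", in lexicographic order: "emdwi", "emdwwi"
Position 2: emdwwi

emdwwi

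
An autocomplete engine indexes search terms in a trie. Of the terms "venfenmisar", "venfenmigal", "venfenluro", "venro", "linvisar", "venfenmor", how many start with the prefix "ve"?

5

Walk to "ve"; the words in its subtree are exactly those with that prefix.
Words under "ve": venfenluro, venfenmigal, venfenmisar, venfenmor, venro
Count: 5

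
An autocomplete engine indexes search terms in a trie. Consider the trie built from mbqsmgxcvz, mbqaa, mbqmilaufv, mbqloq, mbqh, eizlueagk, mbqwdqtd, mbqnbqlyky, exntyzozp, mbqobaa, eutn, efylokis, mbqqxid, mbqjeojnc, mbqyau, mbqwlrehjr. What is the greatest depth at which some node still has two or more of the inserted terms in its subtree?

The deepest shared node is where two words last agree before diverging.
e.g. "mbqwdqtd" and "mbqwlrehjr" share the prefix "mbqw" of length 4; no pair shares a longer one.
Longest shared-prefix length: 4

4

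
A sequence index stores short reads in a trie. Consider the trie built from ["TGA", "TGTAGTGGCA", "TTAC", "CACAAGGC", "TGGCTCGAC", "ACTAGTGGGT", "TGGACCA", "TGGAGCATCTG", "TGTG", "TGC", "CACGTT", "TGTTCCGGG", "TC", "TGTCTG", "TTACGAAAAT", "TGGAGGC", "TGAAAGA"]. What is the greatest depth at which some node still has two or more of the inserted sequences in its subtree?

5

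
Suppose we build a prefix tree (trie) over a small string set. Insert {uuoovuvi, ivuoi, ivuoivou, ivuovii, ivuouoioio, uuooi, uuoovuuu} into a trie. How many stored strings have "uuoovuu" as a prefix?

Traverse to the node for "uuoovuu", then collect every word in that subtree.
Words under "uuoovuu": uuoovuuu
Count: 1

1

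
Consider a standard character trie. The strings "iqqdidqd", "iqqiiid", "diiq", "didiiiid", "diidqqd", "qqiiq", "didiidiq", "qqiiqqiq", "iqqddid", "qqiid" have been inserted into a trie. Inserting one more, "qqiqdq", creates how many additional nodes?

3

Walking "qqiqdq" from the root, the first 3 characters ("qqi") follow existing edges; "q" is the first miss.
So 6 − 3 = 3 new nodes.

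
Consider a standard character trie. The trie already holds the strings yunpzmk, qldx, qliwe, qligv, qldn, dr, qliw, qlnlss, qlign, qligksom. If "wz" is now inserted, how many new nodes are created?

2

"wz" shares no prefix with any stored word, so all 2 characters open new nodes.
2 − 0 = 2 new nodes.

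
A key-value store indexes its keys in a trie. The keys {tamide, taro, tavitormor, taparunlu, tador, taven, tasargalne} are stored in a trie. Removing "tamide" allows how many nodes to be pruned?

After clearing the end-marker at "tamide", prune upward until reaching a node still needed by another word.
The suffix "mide" (4 nodes) is used only by "tamide"; the node for "ta" still has the child "r", so pruning stops there.
Nodes removed: 4

4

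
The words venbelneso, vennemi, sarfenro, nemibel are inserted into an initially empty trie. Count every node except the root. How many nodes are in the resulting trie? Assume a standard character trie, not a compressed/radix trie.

29

Count nodes per top-level branch (shared prefixes stored once):
  'n'-branch (nemibel): 7 nodes
  's'-branch (sarfenro): 8 nodes
  'v'-branch (venbelneso, vennemi): 14 nodes
Sum: 29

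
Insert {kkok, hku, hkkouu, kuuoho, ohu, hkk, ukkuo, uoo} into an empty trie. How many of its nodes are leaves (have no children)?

7

Leaves are exactly the stored words that no other stored word extends.
Those words: "hkkouu", "hku", "kkok", "kuuoho", "ohu", "ukkuo", "uoo"
Leaf count: 7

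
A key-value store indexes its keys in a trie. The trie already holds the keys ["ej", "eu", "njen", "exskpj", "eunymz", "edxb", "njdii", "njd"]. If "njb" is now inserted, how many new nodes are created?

Walking "njb" from the root, the first 2 characters ("nj") follow existing edges; "b" is the first miss.
So 3 − 2 = 1 new nodes.

1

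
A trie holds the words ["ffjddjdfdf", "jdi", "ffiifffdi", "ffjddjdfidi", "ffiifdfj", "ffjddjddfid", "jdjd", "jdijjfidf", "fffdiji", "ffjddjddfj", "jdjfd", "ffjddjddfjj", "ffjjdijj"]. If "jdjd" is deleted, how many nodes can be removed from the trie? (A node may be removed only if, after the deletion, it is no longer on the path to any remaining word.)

1

A node on "jdjd"'s path can go only if nothing else ends at it or branches off below it.
The suffix "d" (1 node) is used only by "jdjd"; the node for "jdj" still has the child "f", so pruning stops there.
Nodes removed: 1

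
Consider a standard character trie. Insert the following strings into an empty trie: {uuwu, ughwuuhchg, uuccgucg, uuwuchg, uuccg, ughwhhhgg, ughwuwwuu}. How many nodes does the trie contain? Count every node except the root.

31

For each word, the new-node count is its length minus the longest prefix already in the trie:
  "uuwu" → 4 new (u, u, w, u)
  "ughwuuhchg" → prefix "u" already present; 9 new (g, h, w, u, u, h, c, h, g)
  "uuccgucg" → prefix "uu" already present; 6 new (c, c, g, u, c, g)
  "uuwuchg" → prefix "uuwu" already present; 3 new (c, h, g)
  "uuccg" → prefix "uuccg" already present; 0 new (none)
  "ughwhhhgg" → prefix "ughw" already present; 5 new (h, h, h, g, g)
  "ughwuwwuu" → prefix "ughwu" already present; 4 new (w, w, u, u)
Total nodes = 4 + 9 + 6 + 3 + 0 + 5 + 4 = 31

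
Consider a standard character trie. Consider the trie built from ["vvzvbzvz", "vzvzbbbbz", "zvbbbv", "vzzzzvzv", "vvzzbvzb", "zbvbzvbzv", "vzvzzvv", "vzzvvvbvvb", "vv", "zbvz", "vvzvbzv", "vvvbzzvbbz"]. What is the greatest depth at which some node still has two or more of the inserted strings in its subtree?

7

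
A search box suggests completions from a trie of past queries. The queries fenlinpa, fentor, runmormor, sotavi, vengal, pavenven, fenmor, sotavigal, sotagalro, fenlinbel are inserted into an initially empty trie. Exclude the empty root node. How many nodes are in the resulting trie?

54

Count nodes per top-level branch (shared prefixes stored once):
  'f'-branch (fenlinbel, fenlinpa, fenmor, fentor): 17 nodes
  'p'-branch (pavenven): 8 nodes
  'r'-branch (runmormor): 9 nodes
  's'-branch (sotagalro, sotavi, sotavigal): 14 nodes
  'v'-branch (vengal): 6 nodes
Sum: 54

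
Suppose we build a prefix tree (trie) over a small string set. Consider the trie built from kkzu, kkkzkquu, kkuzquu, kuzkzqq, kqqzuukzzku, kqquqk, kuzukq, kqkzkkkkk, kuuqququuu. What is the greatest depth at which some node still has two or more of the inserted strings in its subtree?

The deepest shared node is where two words last agree before diverging.
"kqquqk" and "kqqzuukzzku" agree on "kqq" (3 characters) before diverging; nothing deeper is shared.
Longest shared-prefix length: 3

3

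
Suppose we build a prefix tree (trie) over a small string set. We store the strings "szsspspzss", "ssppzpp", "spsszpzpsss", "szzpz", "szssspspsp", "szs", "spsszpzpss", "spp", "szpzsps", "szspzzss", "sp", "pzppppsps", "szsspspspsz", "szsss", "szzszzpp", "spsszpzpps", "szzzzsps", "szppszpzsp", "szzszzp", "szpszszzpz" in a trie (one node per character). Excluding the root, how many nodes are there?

85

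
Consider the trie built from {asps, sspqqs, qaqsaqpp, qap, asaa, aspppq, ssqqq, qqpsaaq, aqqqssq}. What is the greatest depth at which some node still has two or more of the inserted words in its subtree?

Look for the deepest trie node that still has at least two words in its subtree.
"aspppq" and "asps" agree on "asp" (3 characters) before diverging; nothing deeper is shared.
Longest shared-prefix length: 3

3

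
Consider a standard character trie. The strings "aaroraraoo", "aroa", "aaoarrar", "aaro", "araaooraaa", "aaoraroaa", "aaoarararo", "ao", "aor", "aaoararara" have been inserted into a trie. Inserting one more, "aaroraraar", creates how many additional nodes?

Walking "aaroraraar" from the root, the first 8 characters ("aarorara") follow existing edges; "a" is the first miss.
New nodes needed: |"aaroraraar"| − 8 = 10 − 8 = 2.

2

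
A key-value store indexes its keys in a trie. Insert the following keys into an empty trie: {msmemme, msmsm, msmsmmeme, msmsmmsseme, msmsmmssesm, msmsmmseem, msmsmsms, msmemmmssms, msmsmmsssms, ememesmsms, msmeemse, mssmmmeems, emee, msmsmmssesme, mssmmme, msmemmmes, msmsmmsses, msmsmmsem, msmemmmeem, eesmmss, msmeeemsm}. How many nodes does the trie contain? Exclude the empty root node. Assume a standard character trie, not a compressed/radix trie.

73

Insert word by word; a character creates a node only if that edge doesn't already exist:
  "msmemme" → 7 new (m, s, m, e, m, m, e)
  "msmsm" → prefix "msm" already present; 2 new (s, m)
  "msmsmmeme" → prefix "msmsm" already present; 4 new (m, e, m, e)
  "msmsmmsseme" → prefix "msmsmm" already present; 5 new (s, s, e, m, e)
  "msmsmmssesm" → prefix "msmsmmsse" already present; 2 new (s, m)
  "msmsmmseem" → prefix "msmsmms" already present; 3 new (e, e, m)
  "msmsmsms" → prefix "msmsm" already present; 3 new (s, m, s)
  "msmemmmssms" → prefix "msmemm" already present; 5 new (m, s, s, m, s)
  "msmsmmsssms" → prefix "msmsmmss" already present; 3 new (s, m, s)
  "ememesmsms" → 10 new (e, m, e, m, e, s, m, s, m, s)
  "msmeemse" → prefix "msme" already present; 4 new (e, m, s, e)
  "mssmmmeems" → prefix "ms" already present; 8 new (s, m, m, m, e, e, m, s)
  "emee" → prefix "eme" already present; 1 new (e)
  "msmsmmssesme" → prefix "msmsmmssesm" already present; 1 new (e)
  "mssmmme" → prefix "mssmmme" already present; 0 new (none)
  "msmemmmes" → prefix "msmemmm" already present; 2 new (e, s)
  "msmsmmsses" → prefix "msmsmmsses" already present; 0 new (none)
  "msmsmmsem" → prefix "msmsmmse" already present; 1 new (m)
  "msmemmmeem" → prefix "msmemmme" already present; 2 new (e, m)
  "eesmmss" → prefix "e" already present; 6 new (e, s, m, m, s, s)
  "msmeeemsm" → prefix "msmee" already present; 4 new (e, m, s, m)
Total nodes = 7 + 2 + 4 + 5 + 2 + 3 + 3 + 5 + 3 + 10 + 4 + 8 + 1 + 1 + 0 + 2 + 0 + 1 + 2 + 6 + 4 = 73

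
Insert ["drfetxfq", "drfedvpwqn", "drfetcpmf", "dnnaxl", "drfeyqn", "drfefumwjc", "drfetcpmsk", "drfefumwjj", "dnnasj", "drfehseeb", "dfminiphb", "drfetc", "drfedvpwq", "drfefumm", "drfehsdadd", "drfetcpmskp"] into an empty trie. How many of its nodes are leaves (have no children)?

A leaf is a node with no children — equivalently, the end of a word that is not a proper prefix of any other stored word.
Those words: "dfminiphb", "dnnasj", "dnnaxl", "drfedvpwqn", "drfefumm", "drfefumwjc", "drfefumwjj", "drfehsdadd", "drfehseeb", "drfetcpmf", "drfetcpmskp", "drfetxfq", "drfeyqn"
Leaf count: 13

13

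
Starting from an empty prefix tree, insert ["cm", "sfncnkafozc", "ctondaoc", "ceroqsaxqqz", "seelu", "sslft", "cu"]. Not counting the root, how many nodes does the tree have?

39

Insert word by word; a character creates a node only if that edge doesn't already exist:
  "cm" → 2 new (c, m)
  "sfncnkafozc" → 11 new (s, f, n, c, n, k, a, f, o, z, c)
  "ctondaoc" → prefix "c" already present; 7 new (t, o, n, d, a, o, c)
  "ceroqsaxqqz" → prefix "c" already present; 10 new (e, r, o, q, s, a, x, q, q, z)
  "seelu" → prefix "s" already present; 4 new (e, e, l, u)
  "sslft" → prefix "s" already present; 4 new (s, l, f, t)
  "cu" → prefix "c" already present; 1 new (u)
Total nodes = 2 + 11 + 7 + 10 + 4 + 4 + 1 = 39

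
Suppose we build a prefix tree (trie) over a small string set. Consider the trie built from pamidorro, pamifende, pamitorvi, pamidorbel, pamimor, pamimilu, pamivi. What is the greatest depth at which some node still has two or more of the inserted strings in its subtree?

Look for the deepest trie node that still has at least two words in its subtree.
e.g. "pamidorbel" and "pamidorro" share the prefix "pamidor" of length 7; no pair shares a longer one.
Longest shared-prefix length: 7

7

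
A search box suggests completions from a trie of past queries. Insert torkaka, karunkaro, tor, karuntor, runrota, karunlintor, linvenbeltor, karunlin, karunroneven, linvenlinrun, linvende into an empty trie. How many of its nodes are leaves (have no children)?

9

A leaf is a node with no children — equivalently, the end of a word that is not a proper prefix of any other stored word.
Those words: "karunkaro", "karunlintor", "karunroneven", "karuntor", "linvenbeltor", "linvende", "linvenlinrun", "runrota", "torkaka"
Leaf count: 9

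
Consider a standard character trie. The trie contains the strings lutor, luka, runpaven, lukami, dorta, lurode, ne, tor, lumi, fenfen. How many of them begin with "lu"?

Traverse to the node for "lu", then collect every word in that subtree.
Words under "lu": luka, lukami, lumi, lurode, lutor
Count: 5

5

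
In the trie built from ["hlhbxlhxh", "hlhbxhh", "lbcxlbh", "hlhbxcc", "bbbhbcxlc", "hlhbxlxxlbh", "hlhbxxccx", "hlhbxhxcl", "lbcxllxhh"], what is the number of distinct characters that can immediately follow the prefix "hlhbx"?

The children of the "hlhbx" node are the distinct next characters among strings starting with "hlhbx".
Distinct next characters after "hlhbx": c, h, l, x.
That node has 4 child edges.

4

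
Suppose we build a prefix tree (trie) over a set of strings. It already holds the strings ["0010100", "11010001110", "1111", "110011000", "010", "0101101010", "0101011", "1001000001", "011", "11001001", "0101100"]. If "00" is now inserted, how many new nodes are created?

Every character of "00" already lies on an existing path (it is a prefix of some stored word).
No new nodes are needed: 0.

0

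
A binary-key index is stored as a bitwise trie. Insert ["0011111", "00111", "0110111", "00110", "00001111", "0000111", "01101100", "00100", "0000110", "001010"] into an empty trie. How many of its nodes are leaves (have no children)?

8

A leaf is a node with no children — equivalently, the end of a word that is not a proper prefix of any other stored word.
Those words: "0000110", "00001111", "00100", "001010", "00110", "0011111", "01101100", "0110111"
Leaf count: 8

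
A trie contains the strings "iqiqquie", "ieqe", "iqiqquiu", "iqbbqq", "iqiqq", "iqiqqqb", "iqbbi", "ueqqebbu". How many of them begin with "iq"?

Walk to "iq"; the words in its subtree are exactly those with that prefix.
Words under "iq": iqbbi, iqbbqq, iqiqq, iqiqqqb, iqiqquie, iqiqquiu
Count: 6

6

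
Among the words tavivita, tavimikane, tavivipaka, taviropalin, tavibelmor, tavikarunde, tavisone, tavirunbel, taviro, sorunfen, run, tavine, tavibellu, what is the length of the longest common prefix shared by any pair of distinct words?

7

The deepest shared node is where two words last agree before diverging.
"tavibellu" and "tavibelmor" agree on "tavibel" (7 characters) before diverging; nothing deeper is shared.
Longest shared-prefix length: 7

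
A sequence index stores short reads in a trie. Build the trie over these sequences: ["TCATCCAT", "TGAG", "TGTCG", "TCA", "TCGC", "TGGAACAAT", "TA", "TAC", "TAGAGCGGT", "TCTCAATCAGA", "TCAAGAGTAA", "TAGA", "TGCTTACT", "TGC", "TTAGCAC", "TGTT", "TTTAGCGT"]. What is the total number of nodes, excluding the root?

Count nodes per top-level branch (shared prefixes stored once):
  'T'-branch (TA, TAC, TAGA, TAGAGCGGT, TCA, TCAAGAGTAA, TCATCCAT, TCGC, TCTCAATCAGA, TGAG, TGC, TGCTTACT, TGGAACAAT, TGTCG, TGTT, TTAGCAC, TTTAGCGT): 67 nodes
Sum: 67

67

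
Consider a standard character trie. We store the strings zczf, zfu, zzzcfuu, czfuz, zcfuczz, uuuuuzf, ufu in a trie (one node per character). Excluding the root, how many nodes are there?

31

Insert word by word; a character creates a node only if that edge doesn't already exist:
  "zczf" → 4 new (z, c, z, f)
  "zfu" → prefix "z" already present; 2 new (f, u)
  "zzzcfuu" → prefix "z" already present; 6 new (z, z, c, f, u, u)
  "czfuz" → 5 new (c, z, f, u, z)
  "zcfuczz" → prefix "zc" already present; 5 new (f, u, c, z, z)
  "uuuuuzf" → 7 new (u, u, u, u, u, z, f)
  "ufu" → prefix "u" already present; 2 new (f, u)
Total nodes = 4 + 2 + 6 + 5 + 5 + 7 + 2 = 31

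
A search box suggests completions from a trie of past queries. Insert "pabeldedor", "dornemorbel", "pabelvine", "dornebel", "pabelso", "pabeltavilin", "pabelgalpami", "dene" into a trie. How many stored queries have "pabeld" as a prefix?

1

Traverse to the node for "pabeld", then collect every word in that subtree.
Matches: "pabeldedor"
Count: 1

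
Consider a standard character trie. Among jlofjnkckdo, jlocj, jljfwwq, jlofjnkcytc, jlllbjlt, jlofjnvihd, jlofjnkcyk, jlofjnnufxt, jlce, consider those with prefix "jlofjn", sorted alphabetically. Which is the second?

jlofjnkcyk

Words with prefix "jlofjn", in lexicographic order: "jlofjnkckdo", "jlofjnkcyk", "jlofjnkcytc", "jlofjnnufxt", "jlofjnvihd"
The 2nd is jlofjnkcyk.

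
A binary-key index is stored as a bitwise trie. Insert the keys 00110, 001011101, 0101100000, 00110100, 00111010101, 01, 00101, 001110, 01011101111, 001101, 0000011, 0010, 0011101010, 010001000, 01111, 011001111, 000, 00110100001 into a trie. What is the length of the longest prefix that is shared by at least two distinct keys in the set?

10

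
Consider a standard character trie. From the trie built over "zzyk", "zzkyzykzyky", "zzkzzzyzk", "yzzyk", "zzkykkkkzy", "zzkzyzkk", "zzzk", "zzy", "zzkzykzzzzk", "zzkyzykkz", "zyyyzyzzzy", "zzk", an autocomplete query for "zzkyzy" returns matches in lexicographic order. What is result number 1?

zzkyzykkz

Filter for "zzkyzy…" and sort: "zzkyzykkz", "zzkyzykzyky"
Position 1: zzkyzykkz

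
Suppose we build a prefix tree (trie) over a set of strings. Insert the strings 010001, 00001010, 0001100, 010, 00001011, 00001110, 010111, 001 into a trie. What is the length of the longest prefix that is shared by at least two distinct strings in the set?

7

Equivalently: take the maximum, over all pairs, of their longest common prefix length.
e.g. "00001010" and "00001011" share the prefix "0000101" of length 7; no pair shares a longer one.
Longest shared-prefix length: 7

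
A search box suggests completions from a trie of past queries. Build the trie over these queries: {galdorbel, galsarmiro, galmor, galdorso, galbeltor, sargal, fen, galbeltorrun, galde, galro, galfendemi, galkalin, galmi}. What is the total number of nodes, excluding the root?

Trace insertions, counting only characters that open a new branch:
  "galdorbel" → 9 new (g, a, l, d, o, r, b, e, l)
  "galsarmiro" → prefix "gal" already present; 7 new (s, a, r, m, i, r, o)
  "galmor" → prefix "gal" already present; 3 new (m, o, r)
  "galdorso" → prefix "galdor" already present; 2 new (s, o)
  "galbeltor" → prefix "gal" already present; 6 new (b, e, l, t, o, r)
  "sargal" → 6 new (s, a, r, g, a, l)
  "fen" → 3 new (f, e, n)
  "galbeltorrun" → prefix "galbeltor" already present; 3 new (r, u, n)
  "galde" → prefix "gald" already present; 1 new (e)
  "galro" → prefix "gal" already present; 2 new (r, o)
  "galfendemi" → prefix "gal" already present; 7 new (f, e, n, d, e, m, i)
  "galkalin" → prefix "gal" already present; 5 new (k, a, l, i, n)
  "galmi" → prefix "galm" already present; 1 new (i)
Total nodes = 9 + 7 + 3 + 2 + 6 + 6 + 3 + 3 + 1 + 2 + 7 + 5 + 1 = 55

55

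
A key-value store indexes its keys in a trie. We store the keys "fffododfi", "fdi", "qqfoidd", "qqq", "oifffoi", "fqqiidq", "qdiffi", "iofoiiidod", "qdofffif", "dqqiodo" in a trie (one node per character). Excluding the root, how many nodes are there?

60

For each word, the new-node count is its length minus the longest prefix already in the trie:
  "fffododfi" → 9 new (f, f, f, o, d, o, d, f, i)
  "fdi" → prefix "f" already present; 2 new (d, i)
  "qqfoidd" → 7 new (q, q, f, o, i, d, d)
  "qqq" → prefix "qq" already present; 1 new (q)
  "oifffoi" → 7 new (o, i, f, f, f, o, i)
  "fqqiidq" → prefix "f" already present; 6 new (q, q, i, i, d, q)
  "qdiffi" → prefix "q" already present; 5 new (d, i, f, f, i)
  "iofoiiidod" → 10 new (i, o, f, o, i, i, i, d, o, d)
  "qdofffif" → prefix "qd" already present; 6 new (o, f, f, f, i, f)
  "dqqiodo" → 7 new (d, q, q, i, o, d, o)
Total nodes = 9 + 2 + 7 + 1 + 7 + 6 + 5 + 10 + 6 + 7 = 60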